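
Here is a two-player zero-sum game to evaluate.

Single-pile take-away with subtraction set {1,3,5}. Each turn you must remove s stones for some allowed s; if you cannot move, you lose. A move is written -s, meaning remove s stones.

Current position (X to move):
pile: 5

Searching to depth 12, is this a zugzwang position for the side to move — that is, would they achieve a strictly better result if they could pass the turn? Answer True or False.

ply 1, X at 5 | -1=+1→4*; -3=+1→2; -5=+1→0
ply 2, O at 4 | -1=-1→3*; -3=-1→1
ply 3, X at 3 | -1=+1→2*; -3=+1→0
ply 4, O at 2 | -1=-1→1*
ply 5, X at 1 | -1=+1→0*
ply 6: 0 is terminal -1 (O); from 5 depth 12
pass branch (O moves first from the same position):
  | ply 1, O at 5 | -1=+1→4*; -3=+1→2; -5=+1→0
  | ply 2, X at 4 | -1=-1→3*; -3=-1→1
  | ply 3, O at 3 | -1=+1→2*; -3=+1→0
  | ply 4, X at 2 | -1=-1→1*
  | ply 5, O at 1 | -1=+1→0*
  | ply 6: 0 is terminal -1 (X); from 5 depth 12
X moving scores +1; X passing scores -1

zugzwang(5, X) = False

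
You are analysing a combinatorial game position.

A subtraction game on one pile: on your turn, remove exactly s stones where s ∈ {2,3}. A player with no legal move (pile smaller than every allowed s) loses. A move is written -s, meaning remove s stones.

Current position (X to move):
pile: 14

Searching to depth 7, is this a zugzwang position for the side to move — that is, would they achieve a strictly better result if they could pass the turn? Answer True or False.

ply 1, X at 14 | -2=-1→12; -3=+1→11*
ply 2, O at 11 | -2=-1→9*; -3=-1→8
ply 3, X at 9 | -2=-1→7; -3=+1→6*
ply 4, O at 6 | -2=-1→4*; -3=-1→3
ply 5, X at 4 | -2=-1→2; -3=+1→1*
ply 6: 1 is terminal -1 (O); from 14 depth 7
suppose X passes — search the same position with O to move:
pass> ply 1, O at 14 | -2=-1→12; -3=+1→11*
pass> ply 2, X at 11 | -2=-1→9*; -3=-1→8
pass> ply 3, O at 9 | -2=-1→7; -3=+1→6*
pass> ply 4, X at 6 | -2=-1→4*; -3=-1→3
pass> ply 5, O at 4 | -2=-1→2; -3=+1→1*
pass> ply 6: 1 is terminal -1 (X); from 14 depth 7
for X: play +1, pass -1

zugzwang(14, X) = False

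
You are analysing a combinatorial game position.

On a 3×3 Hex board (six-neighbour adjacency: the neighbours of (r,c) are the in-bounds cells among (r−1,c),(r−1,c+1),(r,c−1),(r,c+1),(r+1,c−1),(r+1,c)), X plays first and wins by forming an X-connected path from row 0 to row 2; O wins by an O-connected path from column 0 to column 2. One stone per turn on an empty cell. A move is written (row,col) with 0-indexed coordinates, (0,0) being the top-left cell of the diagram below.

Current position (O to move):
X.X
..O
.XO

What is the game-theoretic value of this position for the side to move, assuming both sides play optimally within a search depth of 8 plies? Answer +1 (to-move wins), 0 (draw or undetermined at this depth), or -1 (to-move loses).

value(X.X/..O/.XO, O) = +1

[X.X/..O/.XO] O move#1: (0,1):-1/XOX/..O/.XO, (1,0):-1/X.X/O.O/.XO, (1,1):+1/X.X/.OO/.XO*, (2,0):-1/X.X/..O/OXO
[X.X/.OO/.XO] X move#2: (0,1):-1/XXX/.OO/.XO*, (1,0):-1/X.X/XOO/.XO, (2,0):-1/X.X/.OO/XXO
[XXX/.OO/.XO] O move#3: (1,0):+1/XXX/OOO/.XO*, (2,0):+1/XXX/.OO/OXO
[XXX/OOO/.XO] end (terminal -1, X#4); searched X.X/..O/.XO to 8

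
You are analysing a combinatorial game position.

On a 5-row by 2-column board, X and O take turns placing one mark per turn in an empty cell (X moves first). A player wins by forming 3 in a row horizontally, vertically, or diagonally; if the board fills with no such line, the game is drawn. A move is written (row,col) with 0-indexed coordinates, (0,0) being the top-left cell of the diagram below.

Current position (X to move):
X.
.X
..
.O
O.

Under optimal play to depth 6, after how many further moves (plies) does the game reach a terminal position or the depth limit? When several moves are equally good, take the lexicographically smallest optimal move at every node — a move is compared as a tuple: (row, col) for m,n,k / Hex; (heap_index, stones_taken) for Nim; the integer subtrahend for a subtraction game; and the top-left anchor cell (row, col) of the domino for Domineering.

PV length from [X./.X/../.O/O.]: 6 plies

p1 X@[X./.X/../.O/O.]: (0,1)[XX/.X/../.O/O.]+0* (1,0)[X./XX/../.O/O.]+0 (2,0)[X./.X/X./.O/O.]+0 (2,1)[X./.X/.X/.O/O.]+0 (3,0)[X./.X/../XO/O.]+0 (4,1)[X./.X/../.O/OX]+0
p2 O@[XX/.X/../.O/O.]: (1,0)[XX/OX/../.O/O.]-1 (2,0)[XX/.X/O./.O/O.]-1 (2,1)[XX/.X/.O/.O/O.]+0* (3,0)[XX/.X/../OO/O.]-1 (4,1)[XX/.X/../.O/OO]-1
p3 X@[XX/.X/.O/.O/O.]: (1,0)[XX/XX/.O/.O/O.]-1 (2,0)[XX/.X/XO/.O/O.]-1 (3,0)[XX/.X/.O/XO/O.]-1 (4,1)[XX/.X/.O/.O/OX]+0*
p4 O@[XX/.X/.O/.O/OX]: (1,0)[XX/OX/.O/.O/OX]+0* (2,0)[XX/.X/OO/.O/OX]+0 (3,0)[XX/.X/.O/OO/OX]+0
p5 X@[XX/OX/.O/.O/OX]: (2,0)[XX/OX/XO/.O/OX]+0* (3,0)[XX/OX/.O/XO/OX]+0
p6 O@[XX/OX/XO/.O/OX]: (3,0)[XX/OX/XO/OO/OX]+0*
p7 X@[XX/OX/XO/OO/OX] terminal +0; root [X./.X/../.O/O.] d6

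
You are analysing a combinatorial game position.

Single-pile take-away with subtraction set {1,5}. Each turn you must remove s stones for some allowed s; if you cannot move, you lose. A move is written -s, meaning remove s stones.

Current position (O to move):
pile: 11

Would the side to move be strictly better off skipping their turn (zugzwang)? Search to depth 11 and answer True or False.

zugzwang(11, O) = False

[11] O move#1: -1:+1/10*, -5:+1/6
[10] X move#2: -1:-1/9*, -5:-1/5
[9] O move#3: -1:+1/8*, -5:+1/4
[8] X move#4: -1:-1/7*, -5:-1/3
[7] O move#5: -1:+1/6*, -5:+1/2
[6] X move#6: -1:-1/5*, -5:-1/1
[5] O move#7: -1:+1/4*, -5:+1/0
[4] X move#8: -1:-1/3*
[3] O move#9: -1:+1/2*
[2] X move#10: -1:-1/1*
[1] O move#11: -1:+1/0*
[0] end (terminal -1, X#12); searched 11 to 11
suppose O passes — search the same position with X to move:
pass> [11] X move#1: -1:+1/10*, -5:+1/6
pass> [10] O move#2: -1:-1/9*, -5:-1/5
pass> [9] X move#3: -1:+1/8*, -5:+1/4
pass> [8] O move#4: -1:-1/7*, -5:-1/3
pass> [7] X move#5: -1:+1/6*, -5:+1/2
pass> [6] O move#6: -1:-1/5*, -5:-1/1
pass> [5] X move#7: -1:+1/4*, -5:+1/0
pass> [4] O move#8: -1:-1/3*
pass> [3] X move#9: -1:+1/2*
pass> [2] O move#10: -1:-1/1*
pass> [1] X move#11: -1:+1/0*
pass> [0] end (terminal -1, O#12); searched 11 to 11
for O: play +1, pass -1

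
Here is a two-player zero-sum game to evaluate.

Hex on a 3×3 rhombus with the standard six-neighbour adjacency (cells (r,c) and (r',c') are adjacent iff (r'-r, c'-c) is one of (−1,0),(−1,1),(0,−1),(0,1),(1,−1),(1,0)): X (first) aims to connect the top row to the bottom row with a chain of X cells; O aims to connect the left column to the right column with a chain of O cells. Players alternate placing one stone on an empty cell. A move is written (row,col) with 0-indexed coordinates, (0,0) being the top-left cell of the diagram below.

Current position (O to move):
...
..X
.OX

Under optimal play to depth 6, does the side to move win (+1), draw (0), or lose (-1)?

[.../..X/.OX] O move#1: (0,0):-1/O../..X/.OX*, (0,1):-1/.O./..X/.OX, (0,2):-1/..O/..X/.OX, (1,0):-1/.../O.X/.OX, (1,1):-1/.../.OX/.OX, (2,0):-1/.../..X/OOX
[O../..X/.OX] X move#2: (0,1):+1/OX./..X/.OX*, (0,2):+1/O.X/..X/.OX, (1,0):+1/O../X.X/.OX, (1,1):+1/O../.XX/.OX, (2,0):+1/O../..X/XOX
[OX./..X/.OX] O move#3: (0,2):-1/OXO/..X/.OX*, (1,0):-1/OX./O.X/.OX, (1,1):-1/OX./.OX/.OX, (2,0):-1/OX./..X/OOX
[OXO/..X/.OX] X move#4: (1,0):+1/OXO/X.X/.OX*, (1,1):+1/OXO/.XX/.OX, (2,0):+1/OXO/..X/XOX
[OXO/X.X/.OX] O move#5: (1,1):-1/OXO/XOX/.OX*, (2,0):-1/OXO/X.X/OOX
[OXO/XOX/.OX] X move#6: (2,0):+1/OXO/XOX/XOX*
[OXO/XOX/XOX] end (terminal -1, O#7); searched .../..X/.OX to 6

value(.../..X/.OX, O) = -1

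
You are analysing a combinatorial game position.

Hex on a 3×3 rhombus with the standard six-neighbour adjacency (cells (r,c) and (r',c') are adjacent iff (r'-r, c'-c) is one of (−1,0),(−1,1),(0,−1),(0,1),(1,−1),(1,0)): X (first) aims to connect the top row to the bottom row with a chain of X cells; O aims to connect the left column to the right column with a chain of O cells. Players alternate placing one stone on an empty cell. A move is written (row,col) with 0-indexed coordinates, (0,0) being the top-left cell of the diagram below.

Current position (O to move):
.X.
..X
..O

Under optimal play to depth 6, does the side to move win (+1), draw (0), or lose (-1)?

ply 1, O at .X./..X/..O | (0,0)=-1→OX./..X/..O; (0,2)=-1→.XO/..X/..O; (1,0)=-1→.X./O.X/..O; (1,1)=+1→.X./.OX/..O*; (2,0)=-1→.X./..X/O.O; (2,1)=-1→.X./..X/.OO
ply 2, X at .X./.OX/..O | (0,0)=-1→XX./.OX/..O*; (0,2)=-1→.XX/.OX/..O; (1,0)=-1→.X./XOX/..O; (2,0)=-1→.X./.OX/X.O; (2,1)=-1→.X./.OX/.XO
ply 3, O at XX./.OX/..O | (0,2)=+1→XXO/.OX/..O*; (1,0)=+1→XX./OOX/..O; (2,0)=+1→XX./.OX/O.O; (2,1)=+1→XX./.OX/.OO
ply 4, X at XXO/.OX/..O | (1,0)=-1→XXO/XOX/..O*; (2,0)=-1→XXO/.OX/X.O; (2,1)=-1→XXO/.OX/.XO
ply 5, O at XXO/XOX/..O | (2,0)=+1→XXO/XOX/O.O*; (2,1)=-1→XXO/XOX/.OO
ply 6: XXO/XOX/O.O is terminal -1 (X); from .X./..X/..O depth 6

value(.X./..X/..O, O) = +1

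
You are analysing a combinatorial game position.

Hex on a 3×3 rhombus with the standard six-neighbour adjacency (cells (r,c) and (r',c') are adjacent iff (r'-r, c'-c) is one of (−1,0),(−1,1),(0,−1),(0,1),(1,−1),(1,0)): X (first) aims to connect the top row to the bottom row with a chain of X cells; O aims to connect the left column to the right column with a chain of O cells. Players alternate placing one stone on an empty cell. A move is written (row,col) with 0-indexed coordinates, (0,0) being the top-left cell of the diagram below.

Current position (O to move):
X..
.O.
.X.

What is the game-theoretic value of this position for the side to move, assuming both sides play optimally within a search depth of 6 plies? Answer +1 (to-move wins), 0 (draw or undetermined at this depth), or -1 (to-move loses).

value(X../.O./.X., O) = +1

ply 1, O at X../.O./.X. | (0,1)=+1→XO./.O./.X.*; (0,2)=+1→X.O/.O./.X.; (1,0)=+1→X../OO./.X.; (1,2)=+1→X../.OO/.X.; (2,0)=+1→X../.O./OX.; (2,2)=+1→X../.O./.XO
ply 2, X at XO./.O./.X. | (0,2)=-1→XOX/.O./.X.*; (1,0)=-1→XO./XO./.X.; (1,2)=-1→XO./.OX/.X.; (2,0)=-1→XO./.O./XX.; (2,2)=-1→XO./.O./.XX
ply 3, O at XOX/.O./.X. | (1,0)=-1→XOX/OO./.X.; (1,2)=+1→XOX/.OO/.X.*; (2,0)=-1→XOX/.O./OX.; (2,2)=-1→XOX/.O./.XO
ply 4, X at XOX/.OO/.X. | (1,0)=-1→XOX/XOO/.X.*; (2,0)=-1→XOX/.OO/XX.; (2,2)=-1→XOX/.OO/.XX
ply 5, O at XOX/XOO/.X. | (2,0)=+1→XOX/XOO/OX.*; (2,2)=-1→XOX/XOO/.XO
ply 6: XOX/XOO/OX. is terminal -1 (X); from X../.O./.X. depth 6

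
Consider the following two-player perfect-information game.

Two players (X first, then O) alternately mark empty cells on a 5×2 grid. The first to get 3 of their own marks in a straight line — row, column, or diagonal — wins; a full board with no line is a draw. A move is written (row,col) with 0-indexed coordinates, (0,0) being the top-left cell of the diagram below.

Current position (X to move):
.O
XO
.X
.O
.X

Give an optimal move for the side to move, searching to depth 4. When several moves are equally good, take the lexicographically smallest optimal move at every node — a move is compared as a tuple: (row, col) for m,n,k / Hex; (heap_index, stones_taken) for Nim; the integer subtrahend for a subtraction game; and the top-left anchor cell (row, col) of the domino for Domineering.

X's best at [.O/XO/.X/.O/.X]: (2,0)

[.O/XO/.X/.O/.X] X move#1: (0,0):+0/XO/XO/.X/.O/.X, (2,0):+1/.O/XO/XX/.O/.X*, (3,0):+0/.O/XO/.X/XO/.X, (4,0):+0/.O/XO/.X/.O/XX
[.O/XO/XX/.O/.X] O move#2: (0,0):-1/OO/XO/XX/.O/.X*, (3,0):-1/.O/XO/XX/OO/.X, (4,0):-1/.O/XO/XX/.O/OX
[OO/XO/XX/.O/.X] X move#3: (3,0):+1/OO/XO/XX/XO/.X*, (4,0):+0/OO/XO/XX/.O/XX
[OO/XO/XX/XO/.X] end (terminal -1, O#4); searched .O/XO/.X/.O/.X to 4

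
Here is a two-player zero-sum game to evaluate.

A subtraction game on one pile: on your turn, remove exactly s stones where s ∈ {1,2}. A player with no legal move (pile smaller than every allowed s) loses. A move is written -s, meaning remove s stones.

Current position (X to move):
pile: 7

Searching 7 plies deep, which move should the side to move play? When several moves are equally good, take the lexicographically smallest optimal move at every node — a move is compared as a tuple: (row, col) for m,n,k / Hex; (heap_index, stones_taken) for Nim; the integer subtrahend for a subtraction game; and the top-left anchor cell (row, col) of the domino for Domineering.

ply 1, X at 7 | -1=+1→6*; -2=-1→5
ply 2, O at 6 | -1=-1→5*; -2=-1→4
ply 3, X at 5 | -1=-1→4; -2=+1→3*
ply 4, O at 3 | -1=-1→2*; -2=-1→1
ply 5, X at 2 | -1=-1→1; -2=+1→0*
ply 6: 0 is terminal -1 (O); from 7 depth 7

X's best at [7]: -1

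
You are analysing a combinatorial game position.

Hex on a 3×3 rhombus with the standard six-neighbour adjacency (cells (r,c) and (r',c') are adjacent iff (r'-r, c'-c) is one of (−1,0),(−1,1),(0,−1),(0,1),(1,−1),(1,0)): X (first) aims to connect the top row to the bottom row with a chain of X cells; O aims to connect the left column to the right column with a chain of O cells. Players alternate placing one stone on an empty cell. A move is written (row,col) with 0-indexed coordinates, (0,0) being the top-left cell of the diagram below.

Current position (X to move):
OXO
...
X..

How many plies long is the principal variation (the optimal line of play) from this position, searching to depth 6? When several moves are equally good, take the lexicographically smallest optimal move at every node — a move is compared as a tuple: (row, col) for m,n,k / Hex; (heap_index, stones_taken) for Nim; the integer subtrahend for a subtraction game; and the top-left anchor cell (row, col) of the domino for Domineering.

PV length from [OXO/.../X..]: 1 ply

[OXO/.../X..] X move#1: (1,0):+1/OXO/X../X..*, (1,1):+1/OXO/.X./X.., (1,2):+1/OXO/..X/X.., (2,1):+1/OXO/.../XX., (2,2):+1/OXO/.../X.X
[OXO/X../X..] end (terminal -1, O#2); searched OXO/.../X.. to 6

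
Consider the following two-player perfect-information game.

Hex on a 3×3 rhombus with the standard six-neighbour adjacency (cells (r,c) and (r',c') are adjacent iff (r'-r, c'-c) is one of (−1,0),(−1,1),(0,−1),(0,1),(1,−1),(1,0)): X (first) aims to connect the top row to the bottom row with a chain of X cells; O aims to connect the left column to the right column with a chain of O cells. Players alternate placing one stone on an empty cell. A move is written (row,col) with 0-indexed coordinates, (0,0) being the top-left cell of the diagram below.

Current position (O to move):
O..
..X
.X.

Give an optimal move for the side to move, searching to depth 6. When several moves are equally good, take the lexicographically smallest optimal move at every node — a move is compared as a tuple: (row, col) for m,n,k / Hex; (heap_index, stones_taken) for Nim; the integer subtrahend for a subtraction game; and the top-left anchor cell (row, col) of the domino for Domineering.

[O../..X/.X.] O move#1: (0,1):-1/OO./..X/.X., (0,2):+1/O.O/..X/.X.*, (1,0):-1/O../O.X/.X., (1,1):-1/O../.OX/.X., (2,0):-1/O../..X/OX., (2,2):-1/O../..X/.XO
[O.O/..X/.X.] X move#2: (0,1):-1/OXO/..X/.X.*, (1,0):-1/O.O/X.X/.X., (1,1):-1/O.O/.XX/.X., (2,0):-1/O.O/..X/XX., (2,2):-1/O.O/..X/.XX
[OXO/..X/.X.] O move#3: (1,0):-1/OXO/O.X/.X., (1,1):+1/OXO/.OX/.X.*, (2,0):-1/OXO/..X/OX., (2,2):-1/OXO/..X/.XO
[OXO/.OX/.X.] X move#4: (1,0):-1/OXO/XOX/.X.*, (2,0):-1/OXO/.OX/XX., (2,2):-1/OXO/.OX/.XX
[OXO/XOX/.X.] O move#5: (2,0):+1/OXO/XOX/OX.*, (2,2):-1/OXO/XOX/.XO
[OXO/XOX/OX.] end (terminal -1, X#6); searched O../..X/.X. to 6

O's best at [O../..X/.X.]: (0,2)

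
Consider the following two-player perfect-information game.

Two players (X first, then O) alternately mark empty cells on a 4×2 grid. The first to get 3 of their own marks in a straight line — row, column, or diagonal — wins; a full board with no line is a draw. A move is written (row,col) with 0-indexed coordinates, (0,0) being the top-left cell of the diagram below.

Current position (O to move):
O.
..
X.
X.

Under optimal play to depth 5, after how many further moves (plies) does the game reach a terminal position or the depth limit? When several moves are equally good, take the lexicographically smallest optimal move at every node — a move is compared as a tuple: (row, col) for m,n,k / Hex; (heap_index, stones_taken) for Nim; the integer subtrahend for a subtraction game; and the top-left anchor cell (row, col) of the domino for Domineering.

p1 O@[O./../X./X.]: (0,1)[OO/../X./X.]-1 (1,0)[O./O./X./X.]+0* (1,1)[O./.O/X./X.]-1 (2,1)[O./../XO/X.]-1 (3,1)[O./../X./XO]-1
p2 X@[O./O./X./X.]: (0,1)[OX/O./X./X.]+0* (1,1)[O./OX/X./X.]+0 (2,1)[O./O./XX/X.]+0 (3,1)[O./O./X./XX]+0
p3 O@[OX/O./X./X.]: (1,1)[OX/OO/X./X.]+0* (2,1)[OX/O./XO/X.]+0 (3,1)[OX/O./X./XO]+0
p4 X@[OX/OO/X./X.]: (2,1)[OX/OO/XX/X.]+0* (3,1)[OX/OO/X./XX]+0
p5 O@[OX/OO/XX/X.]: (3,1)[OX/OO/XX/XO]+0*
p6 X@[OX/OO/XX/XO] terminal +0; root [O./../X./X.] d5

PV length from [O./../X./X.]: 5 plies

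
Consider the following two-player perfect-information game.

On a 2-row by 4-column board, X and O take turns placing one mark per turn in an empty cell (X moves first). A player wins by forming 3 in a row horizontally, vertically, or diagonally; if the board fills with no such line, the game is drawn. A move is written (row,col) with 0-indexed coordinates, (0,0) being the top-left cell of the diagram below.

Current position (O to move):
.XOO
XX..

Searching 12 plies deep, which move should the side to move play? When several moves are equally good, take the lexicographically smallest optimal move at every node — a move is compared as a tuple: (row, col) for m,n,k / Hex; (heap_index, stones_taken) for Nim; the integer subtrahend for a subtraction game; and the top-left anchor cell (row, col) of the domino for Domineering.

p1 O@[.XOO/XX..]: (0,0)[OXOO/XX..]-1 (1,2)[.XOO/XXO.]+0* (1,3)[.XOO/XX.O]-1
p2 X@[.XOO/XXO.]: (0,0)[XXOO/XXO.]+0* (1,3)[.XOO/XXOX]+0
p3 O@[XXOO/XXO.]: (1,3)[XXOO/XXOO]+0*
p4 X@[XXOO/XXOO] terminal +0; root [.XOO/XX..] d12

O's best at [.XOO/XX..]: (1,2)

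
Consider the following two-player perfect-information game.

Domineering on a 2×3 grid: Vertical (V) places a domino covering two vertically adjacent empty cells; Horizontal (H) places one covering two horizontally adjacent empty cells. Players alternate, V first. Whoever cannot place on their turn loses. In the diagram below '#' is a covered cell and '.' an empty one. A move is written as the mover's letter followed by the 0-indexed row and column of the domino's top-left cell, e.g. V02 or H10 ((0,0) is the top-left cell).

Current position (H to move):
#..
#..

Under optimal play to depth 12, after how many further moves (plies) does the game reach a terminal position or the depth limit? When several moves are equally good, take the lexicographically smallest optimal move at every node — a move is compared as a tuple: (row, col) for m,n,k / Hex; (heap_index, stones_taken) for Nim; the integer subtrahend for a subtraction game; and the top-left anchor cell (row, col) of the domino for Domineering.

PV length from [#../#..]: 1 ply

ply 1, H at #../#.. | H01=+1→###/#..*; H11=+1→#../###
ply 2: ###/#.. is terminal -1 (V); from #../#.. depth 12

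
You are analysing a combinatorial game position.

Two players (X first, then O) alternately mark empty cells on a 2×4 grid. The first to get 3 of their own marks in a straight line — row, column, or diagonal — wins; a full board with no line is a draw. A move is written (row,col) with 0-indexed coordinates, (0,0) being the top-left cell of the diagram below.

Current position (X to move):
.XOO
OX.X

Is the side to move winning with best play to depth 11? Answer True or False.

ply 1, X at .XOO/OX.X | (0,0)=+0→XXOO/OX.X; (1,2)=+1→.XOO/OXXX*
ply 2: .XOO/OXXX is terminal -1 (O); from .XOO/OX.X depth 11

X winning at [.XOO/OX.X]: True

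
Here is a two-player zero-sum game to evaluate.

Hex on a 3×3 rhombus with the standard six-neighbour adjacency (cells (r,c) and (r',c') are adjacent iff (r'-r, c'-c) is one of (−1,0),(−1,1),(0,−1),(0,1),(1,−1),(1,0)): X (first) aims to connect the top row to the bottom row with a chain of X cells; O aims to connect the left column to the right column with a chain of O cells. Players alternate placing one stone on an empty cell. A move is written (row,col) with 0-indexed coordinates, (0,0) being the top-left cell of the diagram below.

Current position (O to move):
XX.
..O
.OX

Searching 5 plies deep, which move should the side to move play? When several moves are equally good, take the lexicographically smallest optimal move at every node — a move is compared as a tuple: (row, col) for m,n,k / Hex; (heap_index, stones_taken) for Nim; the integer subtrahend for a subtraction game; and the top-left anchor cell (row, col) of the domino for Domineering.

p1 O@[XX./..O/.OX]: (0,2)[XXO/..O/.OX]-1 (1,0)[XX./O.O/.OX]+1* (1,1)[XX./.OO/.OX]+1 (2,0)[XX./..O/OOX]+1
p2 X@[XX./O.O/.OX]: (0,2)[XXX/O.O/.OX]-1* (1,1)[XX./OXO/.OX]-1 (2,0)[XX./O.O/XOX]-1
p3 O@[XXX/O.O/.OX]: (1,1)[XXX/OOO/.OX]+1* (2,0)[XXX/O.O/OOX]+1
p4 X@[XXX/OOO/.OX] terminal -1; root [XX./..O/.OX] d5

O's best at [XX./..O/.OX]: (1,0)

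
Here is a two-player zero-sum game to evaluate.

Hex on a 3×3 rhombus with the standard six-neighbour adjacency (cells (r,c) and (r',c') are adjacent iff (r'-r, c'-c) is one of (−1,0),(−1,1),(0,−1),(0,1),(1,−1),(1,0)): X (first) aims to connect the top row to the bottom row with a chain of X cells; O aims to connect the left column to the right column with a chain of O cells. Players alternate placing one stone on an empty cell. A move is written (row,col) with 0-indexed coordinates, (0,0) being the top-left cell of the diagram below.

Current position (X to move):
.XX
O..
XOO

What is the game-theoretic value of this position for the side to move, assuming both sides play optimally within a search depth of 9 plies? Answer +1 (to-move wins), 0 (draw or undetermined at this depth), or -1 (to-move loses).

ply 1, X at .XX/O../XOO | (0,0)=-1→XXX/O../XOO; (1,1)=+1→.XX/OX./XOO*; (1,2)=-1→.XX/O.X/XOO
ply 2: .XX/OX./XOO is terminal -1 (O); from .XX/O../XOO depth 9

value(.XX/O../XOO, X) = +1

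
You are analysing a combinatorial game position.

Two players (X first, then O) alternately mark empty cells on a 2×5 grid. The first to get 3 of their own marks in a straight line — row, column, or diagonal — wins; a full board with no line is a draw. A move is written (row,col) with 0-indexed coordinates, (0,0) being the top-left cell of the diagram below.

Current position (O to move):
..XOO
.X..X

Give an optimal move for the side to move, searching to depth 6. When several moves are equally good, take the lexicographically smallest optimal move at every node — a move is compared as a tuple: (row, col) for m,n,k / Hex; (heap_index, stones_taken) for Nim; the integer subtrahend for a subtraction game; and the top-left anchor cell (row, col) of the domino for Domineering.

[..XOO/.X..X] O move#1: (0,0):-1/O.XOO/.X..X, (0,1):-1/.OXOO/.X..X, (1,0):+0/..XOO/OX..X*, (1,2):+0/..XOO/.XO.X, (1,3):+0/..XOO/.X.OX
[..XOO/OX..X] X move#2: (0,0):+0/X.XOO/OX..X*, (0,1):+0/.XXOO/OX..X, (1,2):+0/..XOO/OXX.X, (1,3):+0/..XOO/OX.XX
[X.XOO/OX..X] O move#3: (0,1):+0/XOXOO/OX..X*, (1,2):-1/X.XOO/OXO.X, (1,3):-1/X.XOO/OX.OX
[XOXOO/OX..X] X move#4: (1,2):+0/XOXOO/OXX.X*, (1,3):+0/XOXOO/OX.XX
[XOXOO/OXX.X] O move#5: (1,3):+0/XOXOO/OXXOX*
[XOXOO/OXXOX] end (terminal +0, X#6); searched ..XOO/.X..X to 6

O's best at [..XOO/.X..X]: (1,0)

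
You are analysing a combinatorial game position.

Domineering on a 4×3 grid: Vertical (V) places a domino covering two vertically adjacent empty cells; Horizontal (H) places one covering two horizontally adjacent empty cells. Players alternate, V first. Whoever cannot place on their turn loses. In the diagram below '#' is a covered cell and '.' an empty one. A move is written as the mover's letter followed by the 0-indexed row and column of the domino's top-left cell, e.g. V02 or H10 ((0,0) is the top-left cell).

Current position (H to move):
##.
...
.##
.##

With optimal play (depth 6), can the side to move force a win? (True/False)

p1 H@[##./.../.##/.##]: H10[##./##./.##/.##]-1* H11[##./.##/.##/.##]-1
p2 V@[##./##./.##/.##]: V02[###/###/.##/.##]+1* V20[##./##./###/###]+1
p3 H@[###/###/.##/.##] terminal -1; root [##./.../.##/.##] d6

H winning at [##./.../.##/.##]: False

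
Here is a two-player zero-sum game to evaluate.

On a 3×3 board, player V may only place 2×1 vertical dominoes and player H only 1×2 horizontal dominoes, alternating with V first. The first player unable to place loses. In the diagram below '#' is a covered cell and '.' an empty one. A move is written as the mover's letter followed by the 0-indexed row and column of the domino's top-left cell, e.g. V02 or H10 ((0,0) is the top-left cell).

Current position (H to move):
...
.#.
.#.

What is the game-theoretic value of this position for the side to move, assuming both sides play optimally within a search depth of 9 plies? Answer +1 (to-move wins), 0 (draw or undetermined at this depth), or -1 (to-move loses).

[.../.#./.#.] H move#1: H00:-1/##./.#./.#.*, H01:-1/.##/.#./.#.
[##./.#./.#.] V move#2: V02:+1/###/.##/.#.*, V10:+1/##./##./##., V12:+1/##./.##/.##
[###/.##/.#.] end (terminal -1, H#3); searched .../.#./.#. to 9

value(.../.#./.#., H) = -1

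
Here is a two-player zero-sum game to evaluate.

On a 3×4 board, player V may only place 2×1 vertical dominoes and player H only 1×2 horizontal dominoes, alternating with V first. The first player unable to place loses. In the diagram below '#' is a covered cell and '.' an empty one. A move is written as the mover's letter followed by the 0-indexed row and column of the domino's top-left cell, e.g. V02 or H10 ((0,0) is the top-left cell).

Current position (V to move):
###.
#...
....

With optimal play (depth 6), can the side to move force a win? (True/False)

[###./#.../....] V move#1: V03:-1/####/#..#/...., V11:-1/###./##../.#.., V12:+1/###./#.#./..#.*, V13:-1/###./#..#/...#
[###./#.#./..#.] H move#2: H20:-1/###./#.#./###.*
[###./#.#./###.] V move#3: V03:+1/####/#.##/###.*, V13:+1/###./#.##/####
[####/#.##/###.] end (terminal -1, H#4); searched ###./#.../.... to 6

V winning at [###./#.../....]: True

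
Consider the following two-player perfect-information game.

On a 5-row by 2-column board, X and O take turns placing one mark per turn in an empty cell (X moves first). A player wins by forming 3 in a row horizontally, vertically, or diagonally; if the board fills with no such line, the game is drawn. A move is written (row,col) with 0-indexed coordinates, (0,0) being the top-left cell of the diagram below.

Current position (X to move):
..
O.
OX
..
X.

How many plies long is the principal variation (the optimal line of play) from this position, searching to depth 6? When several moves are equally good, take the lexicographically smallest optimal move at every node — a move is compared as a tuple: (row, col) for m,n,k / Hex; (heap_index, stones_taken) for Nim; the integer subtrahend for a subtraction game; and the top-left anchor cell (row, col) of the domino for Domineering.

p1 X@[../O./OX/../X.]: (0,0)[X./O./OX/../X.]-1* (0,1)[.X/O./OX/../X.]-1 (1,1)[../OX/OX/../X.]-1 (3,0)[../O./OX/X./X.]-1 (3,1)[../O./OX/.X/X.]-1 (4,1)[../O./OX/../XX]-1
p2 O@[X./O./OX/../X.]: (0,1)[XO/O./OX/../X.]+0 (1,1)[X./OO/OX/../X.]+0 (3,0)[X./O./OX/O./X.]+1* (3,1)[X./O./OX/.O/X.]+0 (4,1)[X./O./OX/../XO]+0
p3 X@[X./O./OX/O./X.] terminal -1; root [../O./OX/../X.] d6

PV length from [../O./OX/../X.]: 2 plies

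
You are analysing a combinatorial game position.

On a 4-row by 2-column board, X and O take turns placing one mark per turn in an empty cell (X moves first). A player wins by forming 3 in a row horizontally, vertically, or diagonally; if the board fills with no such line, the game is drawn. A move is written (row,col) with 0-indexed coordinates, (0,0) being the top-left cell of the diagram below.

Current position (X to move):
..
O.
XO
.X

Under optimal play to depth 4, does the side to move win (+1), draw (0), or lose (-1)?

value(../O./XO/.X, X) = 0

p1 X@[../O./XO/.X]: (0,0)[X./O./XO/.X]+0* (0,1)[.X/O./XO/.X]+0 (1,1)[../OX/XO/.X]+0 (3,0)[../O./XO/XX]+0
p2 O@[X./O./XO/.X]: (0,1)[XO/O./XO/.X]+0* (1,1)[X./OO/XO/.X]+0 (3,0)[X./O./XO/OX]+0
p3 X@[XO/O./XO/.X]: (1,1)[XO/OX/XO/.X]+0* (3,0)[XO/O./XO/XX]-1
p4 O@[XO/OX/XO/.X]: (3,0)[XO/OX/XO/OX]+0*
p5 X@[XO/OX/XO/OX] terminal +0; root [../O./XO/.X] d4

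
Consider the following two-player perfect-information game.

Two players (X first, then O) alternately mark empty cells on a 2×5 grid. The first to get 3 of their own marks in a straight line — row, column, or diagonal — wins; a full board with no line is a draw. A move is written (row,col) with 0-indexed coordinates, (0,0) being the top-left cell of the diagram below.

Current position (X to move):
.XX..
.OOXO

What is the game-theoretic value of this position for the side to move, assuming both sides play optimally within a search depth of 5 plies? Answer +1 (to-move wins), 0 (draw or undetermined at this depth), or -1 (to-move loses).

[.XX../.OOXO] X move#1: (0,0):+1/XXX../.OOXO*, (0,3):+1/.XXX./.OOXO, (0,4):-1/.XX.X/.OOXO, (1,0):+1/.XX../XOOXO
[XXX../.OOXO] end (terminal -1, O#2); searched .XX../.OOXO to 5

value(.XX../.OOXO, X) = +1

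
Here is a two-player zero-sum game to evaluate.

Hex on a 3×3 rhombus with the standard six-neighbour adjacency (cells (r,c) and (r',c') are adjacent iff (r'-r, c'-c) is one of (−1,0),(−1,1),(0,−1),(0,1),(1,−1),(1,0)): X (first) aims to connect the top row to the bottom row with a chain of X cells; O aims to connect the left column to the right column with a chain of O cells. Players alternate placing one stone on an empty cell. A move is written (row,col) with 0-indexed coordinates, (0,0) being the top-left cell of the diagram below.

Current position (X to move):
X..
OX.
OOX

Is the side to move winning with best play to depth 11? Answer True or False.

ply 1, X at X../OX./OOX | (0,1)=-1→XX./OX./OOX; (0,2)=-1→X.X/OX./OOX; (1,2)=+1→X../OXX/OOX*
ply 2, O at X../OXX/OOX | (0,1)=-1→XO./OXX/OOX*; (0,2)=-1→X.O/OXX/OOX
ply 3, X at XO./OXX/OOX | (0,2)=+1→XOX/OXX/OOX*
ply 4: XOX/OXX/OOX is terminal -1 (O); from X../OX./OOX depth 11

X winning at [X../OX./OOX]: True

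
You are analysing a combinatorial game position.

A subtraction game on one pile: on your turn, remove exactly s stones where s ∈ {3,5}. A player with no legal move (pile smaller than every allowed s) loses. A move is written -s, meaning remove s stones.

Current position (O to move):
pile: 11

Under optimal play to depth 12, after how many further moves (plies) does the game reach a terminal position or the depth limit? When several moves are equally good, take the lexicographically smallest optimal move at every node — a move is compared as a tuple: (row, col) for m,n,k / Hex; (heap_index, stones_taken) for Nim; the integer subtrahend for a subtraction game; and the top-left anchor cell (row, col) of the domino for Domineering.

p1 O@[11]: -3[8]+1* -5[6]-1
p2 X@[8]: -3[5]-1* -5[3]-1
p3 O@[5]: -3[2]+1* -5[0]+1
p4 X@[2] terminal -1; root [11] d12

PV length from [11]: 3 plies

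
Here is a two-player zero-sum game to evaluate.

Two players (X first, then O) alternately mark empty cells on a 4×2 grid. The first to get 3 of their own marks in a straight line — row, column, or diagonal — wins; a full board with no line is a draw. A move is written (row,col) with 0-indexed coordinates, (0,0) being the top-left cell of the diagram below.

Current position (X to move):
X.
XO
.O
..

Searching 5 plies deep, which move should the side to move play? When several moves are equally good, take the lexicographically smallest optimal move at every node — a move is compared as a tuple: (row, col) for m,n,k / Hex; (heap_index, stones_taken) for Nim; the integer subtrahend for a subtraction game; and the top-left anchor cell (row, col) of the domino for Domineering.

[X./XO/.O/..] X move#1: (0,1):-1/XX/XO/.O/.., (2,0):+1/X./XO/XO/..*, (3,0):-1/X./XO/.O/X., (3,1):-1/X./XO/.O/.X
[X./XO/XO/..] end (terminal -1, O#2); searched X./XO/.O/.. to 5

X's best at [X./XO/.O/..]: (2,0)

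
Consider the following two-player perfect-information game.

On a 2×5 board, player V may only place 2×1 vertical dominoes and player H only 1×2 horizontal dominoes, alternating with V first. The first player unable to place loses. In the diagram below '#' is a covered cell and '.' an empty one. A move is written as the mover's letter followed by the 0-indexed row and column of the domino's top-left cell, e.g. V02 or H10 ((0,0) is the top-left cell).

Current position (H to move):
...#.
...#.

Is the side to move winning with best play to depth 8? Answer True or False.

[...#./...#.] H move#1: H00:-1/##.#./...#.*, H01:-1/.###./...#., H10:-1/...#./##.#., H11:-1/...#./.###.
[##.#./...#.] V move#2: V02:+1/####./..##.*, V04:-1/##.##/...##
[####./..##.] H move#3: H10:-1/####./####.*
[####./####.] V move#4: V04:+1/#####/#####*
[#####/#####] end (terminal -1, H#5); searched ...#./...#. to 8

H winning at [...#./...#.]: False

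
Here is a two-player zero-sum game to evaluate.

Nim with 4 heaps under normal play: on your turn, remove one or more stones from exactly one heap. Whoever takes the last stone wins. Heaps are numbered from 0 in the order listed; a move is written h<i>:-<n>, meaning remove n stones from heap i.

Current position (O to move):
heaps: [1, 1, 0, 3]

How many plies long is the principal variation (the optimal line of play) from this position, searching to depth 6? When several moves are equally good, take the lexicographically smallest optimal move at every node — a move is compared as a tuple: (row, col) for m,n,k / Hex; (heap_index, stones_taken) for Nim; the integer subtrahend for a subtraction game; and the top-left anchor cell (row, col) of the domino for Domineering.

p1 O@[(1,1,0,3)]: h0:-1[(0,1,0,3)]-1 h1:-1[(1,0,0,3)]-1 h3:-1[(1,1,0,2)]-1 h3:-2[(1,1,0,1)]-1 h3:-3[(1,1,0,0)]+1*
p2 X@[(1,1,0,0)]: h0:-1[(0,1,0,0)]-1* h1:-1[(1,0,0,0)]-1
p3 O@[(0,1,0,0)]: h1:-1[(0,0,0,0)]+1*
p4 X@[(0,0,0,0)] terminal -1; root [(1,1,0,3)] d6

PV length from [(1,1,0,3)]: 3 plies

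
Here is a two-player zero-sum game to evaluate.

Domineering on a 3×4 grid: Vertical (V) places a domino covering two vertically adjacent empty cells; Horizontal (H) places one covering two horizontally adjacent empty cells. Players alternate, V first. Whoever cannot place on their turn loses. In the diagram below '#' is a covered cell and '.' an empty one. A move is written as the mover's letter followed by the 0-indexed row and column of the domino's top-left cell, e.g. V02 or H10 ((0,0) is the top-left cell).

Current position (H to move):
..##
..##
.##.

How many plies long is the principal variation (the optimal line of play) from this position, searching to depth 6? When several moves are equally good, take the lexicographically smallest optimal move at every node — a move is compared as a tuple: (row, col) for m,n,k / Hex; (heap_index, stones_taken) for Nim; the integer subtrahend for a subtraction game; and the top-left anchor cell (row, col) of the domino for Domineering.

ply 1, H at ..##/..##/.##. | H00=-1→####/..##/.##.; H10=+1→..##/####/.##.*
ply 2: ..##/####/.##. is terminal -1 (V); from ..##/..##/.##. depth 6

PV length from [..##/..##/.##.]: 1 ply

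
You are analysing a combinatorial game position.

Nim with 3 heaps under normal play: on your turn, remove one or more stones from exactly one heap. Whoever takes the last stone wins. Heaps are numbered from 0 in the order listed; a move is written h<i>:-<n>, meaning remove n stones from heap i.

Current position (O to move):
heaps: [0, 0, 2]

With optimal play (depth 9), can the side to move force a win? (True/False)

O winning at [(0,0,2)]: True

[(0,0,2)] O move#1: h2:-1:-1/(0,0,1), h2:-2:+1/(0,0,0)*
[(0,0,0)] end (terminal -1, X#2); searched (0,0,2) to 9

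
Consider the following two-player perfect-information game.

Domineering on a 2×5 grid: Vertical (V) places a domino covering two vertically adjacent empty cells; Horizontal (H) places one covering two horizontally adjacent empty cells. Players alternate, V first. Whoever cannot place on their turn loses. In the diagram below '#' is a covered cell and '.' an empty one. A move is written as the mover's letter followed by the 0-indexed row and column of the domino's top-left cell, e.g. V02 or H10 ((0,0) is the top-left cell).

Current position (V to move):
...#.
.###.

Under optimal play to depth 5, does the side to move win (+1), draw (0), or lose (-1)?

p1 V@[...#./.###.]: V00[#..#./####.]+1* V04[...##/.####]-1
p2 H@[#..#./####.]: H01[####./####.]-1*
p3 V@[####./####.]: V04[#####/#####]+1*
p4 H@[#####/#####] terminal -1; root [...#./.###.] d5

value(...#./.###., V) = +1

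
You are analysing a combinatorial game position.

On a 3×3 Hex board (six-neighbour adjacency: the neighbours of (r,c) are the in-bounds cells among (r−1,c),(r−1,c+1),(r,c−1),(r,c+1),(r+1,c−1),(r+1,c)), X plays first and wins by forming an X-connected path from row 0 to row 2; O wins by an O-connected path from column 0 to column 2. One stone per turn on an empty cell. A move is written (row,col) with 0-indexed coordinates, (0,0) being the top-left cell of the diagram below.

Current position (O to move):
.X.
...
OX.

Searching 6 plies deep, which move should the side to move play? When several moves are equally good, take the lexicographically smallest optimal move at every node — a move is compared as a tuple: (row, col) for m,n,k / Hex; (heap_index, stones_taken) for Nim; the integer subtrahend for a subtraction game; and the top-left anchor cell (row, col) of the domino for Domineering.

p1 O@[.X./.../OX.]: (0,0)[OX./.../OX.]-1 (0,2)[.XO/.../OX.]-1 (1,0)[.X./O../OX.]-1 (1,1)[.X./.O./OX.]+1* (1,2)[.X./..O/OX.]-1 (2,2)[.X./.../OXO]-1
p2 X@[.X./.O./OX.]: (0,0)[XX./.O./OX.]-1* (0,2)[.XX/.O./OX.]-1 (1,0)[.X./XO./OX.]-1 (1,2)[.X./.OX/OX.]-1 (2,2)[.X./.O./OXX]-1
p3 O@[XX./.O./OX.]: (0,2)[XXO/.O./OX.]+1* (1,0)[XX./OO./OX.]+1 (1,2)[XX./.OO/OX.]+1 (2,2)[XX./.O./OXO]+1
p4 X@[XXO/.O./OX.] terminal -1; root [.X./.../OX.] d6

O's best at [.X./.../OX.]: (1,1)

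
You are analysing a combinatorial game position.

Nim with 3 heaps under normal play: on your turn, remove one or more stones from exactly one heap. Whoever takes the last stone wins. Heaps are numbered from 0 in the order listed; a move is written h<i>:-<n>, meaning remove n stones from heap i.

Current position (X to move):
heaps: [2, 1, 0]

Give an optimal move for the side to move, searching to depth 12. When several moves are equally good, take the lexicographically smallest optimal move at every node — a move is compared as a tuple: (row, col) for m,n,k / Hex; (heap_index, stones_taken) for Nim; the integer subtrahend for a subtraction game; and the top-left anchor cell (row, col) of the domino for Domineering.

ply 1, X at (2,1,0) | h0:-1=+1→(1,1,0)*; h0:-2=-1→(0,1,0); h1:-1=-1→(2,0,0)
ply 2, O at (1,1,0) | h0:-1=-1→(0,1,0)*; h1:-1=-1→(1,0,0)
ply 3, X at (0,1,0) | h1:-1=+1→(0,0,0)*
ply 4: (0,0,0) is terminal -1 (O); from (2,1,0) depth 12

X's best at [(2,1,0)]: h0:-1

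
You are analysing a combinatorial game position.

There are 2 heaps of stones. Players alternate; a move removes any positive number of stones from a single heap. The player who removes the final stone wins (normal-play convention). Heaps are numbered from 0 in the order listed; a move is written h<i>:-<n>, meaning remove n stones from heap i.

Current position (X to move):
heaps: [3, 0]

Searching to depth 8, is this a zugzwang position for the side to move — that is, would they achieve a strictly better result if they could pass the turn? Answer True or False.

zugzwang((3,0), X) = False

[(3,0)] X move#1: h0:-1:-1/(2,0), h0:-2:-1/(1,0), h0:-3:+1/(0,0)*
[(0,0)] end (terminal -1, O#2); searched (3,0) to 8
suppose X passes — search the same position with O to move:
pass> [(3,0)] O move#1: h0:-1:-1/(2,0), h0:-2:-1/(1,0), h0:-3:+1/(0,0)*
pass> [(0,0)] end (terminal -1, X#2); searched (3,0) to 8
for X: play +1, pass -1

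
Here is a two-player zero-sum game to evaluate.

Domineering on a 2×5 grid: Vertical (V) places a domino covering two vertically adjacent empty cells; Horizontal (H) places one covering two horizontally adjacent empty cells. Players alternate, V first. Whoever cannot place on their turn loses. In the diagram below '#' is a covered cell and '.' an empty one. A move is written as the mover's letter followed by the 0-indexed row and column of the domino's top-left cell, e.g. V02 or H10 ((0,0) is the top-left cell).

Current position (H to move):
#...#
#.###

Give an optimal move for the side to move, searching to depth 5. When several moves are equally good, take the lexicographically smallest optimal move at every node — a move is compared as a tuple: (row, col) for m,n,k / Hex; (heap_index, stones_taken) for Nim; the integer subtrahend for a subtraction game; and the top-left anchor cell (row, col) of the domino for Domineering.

H's best at [#...#/#.###]: H01

p1 H@[#...#/#.###]: H01[###.#/#.###]+1* H02[#.###/#.###]-1
p2 V@[###.#/#.###] terminal -1; root [#...#/#.###] d5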